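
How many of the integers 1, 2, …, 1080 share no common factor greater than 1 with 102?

102 = 2·3·17. Inclusion–exclusion on these primes:
1080 − ⌊1080/2⌋ − ⌊1080/3⌋ − ⌊1080/17⌋ + ⌊1080/6⌋ + ⌊1080/34⌋ + ⌊1080/51⌋ − ⌊1080/102⌋ = 339

339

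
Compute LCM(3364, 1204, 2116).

535646356

lcm(3364, 1204) = 3364·1204/gcd = 4050256/4 = 1012564
lcm(1012564, 2116) = 1012564·2116/gcd = 2142585424/4 = 535646356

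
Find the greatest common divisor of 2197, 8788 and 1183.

gcd(2197, 8788): 8788 = 4·2197 + 0 → 2197
gcd(2197, 1183): 2197 = 1·1183 + 1014; 1183 = 1·1014 + 169; 1014 = 6·169 + 0 → 169

169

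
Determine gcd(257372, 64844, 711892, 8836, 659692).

257372 = 2² · 37² · 47; 64844 = 2² · 13 · 29 · 43; 711892 = 2² · 17 · 19² · 29; 8836 = 2² · 47²; 659692 = 2² · 11² · 29 · 47
gcd takes min exponent of each prime: 2² = 4

4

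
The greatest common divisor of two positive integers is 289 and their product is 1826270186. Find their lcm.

6319274

gcd·lcm = product, so lcm = 1826270186/289 = 6319274.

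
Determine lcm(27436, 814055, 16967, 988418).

3980784305740

27436 = 2² · 19³; 814055 = 5 · 11 · 19² · 41; 16967 = 19² · 47; 988418 = 2 · 19² · 37²
lcm takes max exponent of each prime: 2² · 5 · 11 · 19³ · 37² · 41 · 47 = 3980784305740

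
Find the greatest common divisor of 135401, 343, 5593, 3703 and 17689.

7

135401 = 7 · 23 · 29²; 343 = 7³; 5593 = 7 · 17 · 47; 3703 = 7 · 23²; 17689 = 7² · 19²
gcd takes min exponent of each prime: 7 = 7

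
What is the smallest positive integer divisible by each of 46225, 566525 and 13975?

lcm(46225, 566525) = 46225·566525/gcd = 26187618125/1075 = 24360575
lcm(24360575, 13975) = 24360575·13975/gcd = 340439035625/1075 = 316687475

316687475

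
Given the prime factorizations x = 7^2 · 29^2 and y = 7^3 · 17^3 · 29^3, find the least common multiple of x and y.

41099342851

max exponent per prime: 7^3 · 17^3 · 29^3 = 41099342851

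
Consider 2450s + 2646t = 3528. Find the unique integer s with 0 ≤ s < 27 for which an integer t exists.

9

gcd(2450, 2646) = 98 (Euclid: 2646 = 1·2450 + 196; 2450 = 12·196 + 98; 196 = 2·98 + 0), and 98 | 3528.
Extended Euclid: 2450·(13) + 2646·(-12) = 98. Scale by 36: s₀ = 468.
General solution s = s₀ + 27k; reducing mod 27 gives s = 9 (and t = -7).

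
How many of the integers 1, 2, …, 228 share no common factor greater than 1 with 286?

96

286 = 2·11·13. Inclusion–exclusion on these primes:
228 − ⌊228/2⌋ − ⌊228/11⌋ − ⌊228/13⌋ + ⌊228/22⌋ + ⌊228/26⌋ + ⌊228/143⌋ − ⌊228/286⌋ = 96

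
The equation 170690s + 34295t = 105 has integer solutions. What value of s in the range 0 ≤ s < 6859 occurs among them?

961

Reduce mod 34295: 170690s ≡ 105 (mod 34295). With g = gcd(170690, 34295) = 5 dividing 105, divide through: 34138s ≡ 21 (mod 6859).
Since gcd(34138, 6859) = 1, s ≡ 21·(34138)⁻¹ ≡ 961 (mod 6859). Smallest non-negative: 961.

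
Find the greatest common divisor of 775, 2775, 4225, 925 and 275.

25

775 = 5² · 31; 2775 = 3 · 5² · 37; 4225 = 5² · 13²; 925 = 5² · 37; 275 = 5² · 11
gcd takes min exponent of each prime: 5² = 25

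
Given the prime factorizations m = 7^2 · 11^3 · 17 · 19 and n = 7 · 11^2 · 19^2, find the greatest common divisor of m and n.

16093

min exponent per shared prime: 7 · 11^2 · 19 = 16093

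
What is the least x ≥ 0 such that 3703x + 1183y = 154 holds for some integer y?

gcd(3703, 1183) = 7 (Euclid: 3703 = 3·1183 + 154; 1183 = 7·154 + 105; 154 = 1·105 + 49; 105 = 2·49 + 7; 49 = 7·7 + 0), and 7 | 154.
Extended Euclid: 3703·(-23) + 1183·(72) = 7. Scale by 22: x₀ = -506.
General solution x = x₀ + 169t; reducing mod 169 gives x = 1 (and y = -3).

1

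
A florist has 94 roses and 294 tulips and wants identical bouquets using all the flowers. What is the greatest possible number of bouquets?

Euclid: 294 = 3·94 + 12; 94 = 7·12 + 10; 12 = 1·10 + 2; 10 = 5·2 + 0. Last nonzero remainder: 2.

2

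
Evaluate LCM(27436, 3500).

gcd first: 27436 = 7·3500 + 2936; 3500 = 1·2936 + 564; 2936 = 5·564 + 116; 564 = 4·116 + 100; 116 = 1·100 + 16; 100 = 6·16 + 4; 16 = 4·4 + 0 → gcd = 4
lcm = 27436·3500/gcd = 96026000/4 = 24006500

24006500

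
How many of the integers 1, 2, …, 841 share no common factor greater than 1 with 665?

Prime factors of 665: 5, 7, 19. Count integers ≤ 841 divisible by none of them.
By inclusion–exclusion: 841 − ⌊841/5⌋ − ⌊841/7⌋ − ⌊841/19⌋ + ⌊841/35⌋ + ⌊841/95⌋ + ⌊841/133⌋ − ⌊841/665⌋ = 546.

546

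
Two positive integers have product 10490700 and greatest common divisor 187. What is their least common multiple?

For any two positive integers, gcd × lcm equals their product. Hence lcm = 10490700 / 187 = 56100.

56100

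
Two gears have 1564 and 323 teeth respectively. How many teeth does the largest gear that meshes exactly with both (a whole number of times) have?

17

Euclid: 1564 = 4·323 + 272; 323 = 1·272 + 51; 272 = 5·51 + 17; 51 = 3·17 + 0. Last nonzero remainder: 17.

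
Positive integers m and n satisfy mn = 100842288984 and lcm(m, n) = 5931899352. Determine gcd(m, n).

17

gcd·lcm = product, so gcd = 100842288984/5931899352 = 17.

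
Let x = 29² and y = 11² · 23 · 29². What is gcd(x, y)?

841

min exponent per shared prime: 29² = 841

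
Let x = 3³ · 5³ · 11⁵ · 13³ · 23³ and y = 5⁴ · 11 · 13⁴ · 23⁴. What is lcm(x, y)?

21721607433672485625

max exponent per prime: 3³ · 5⁴ · 11⁵ · 13⁴ · 23⁴ = 21721607433672485625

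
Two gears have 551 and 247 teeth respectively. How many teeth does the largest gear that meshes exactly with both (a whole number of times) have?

551 = 19 · 29
247 = 13 · 19
Common: 19 = 19

19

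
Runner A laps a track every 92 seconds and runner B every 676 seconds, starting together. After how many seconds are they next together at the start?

gcd first: 676 = 7·92 + 32; 92 = 2·32 + 28; 32 = 1·28 + 4; 28 = 7·4 + 0 → gcd = 4
lcm = 92·676/gcd = 62192/4 = 15548

15548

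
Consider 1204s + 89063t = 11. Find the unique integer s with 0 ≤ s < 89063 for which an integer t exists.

59400

gcd(1204, 89063) = 1 (Euclid: 89063 = 73·1204 + 1171; 1204 = 1·1171 + 33; 1171 = 35·33 + 16; 33 = 2·16 + 1; 16 = 16·1 + 0), and 1 | 11.
Extended Euclid: 1204·(5400) + 89063·(-73) = 1. Scale by 11: s₀ = 59400.
General solution s = s₀ + 89063k; reducing mod 89063 gives s = 59400 (and t = -803).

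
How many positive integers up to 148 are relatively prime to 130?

54

Prime factors of 130: 2, 5, 13. Count integers ≤ 148 divisible by none of them.
By inclusion–exclusion: 148 − ⌊148/2⌋ − ⌊148/5⌋ − ⌊148/13⌋ + ⌊148/10⌋ + ⌊148/26⌋ + ⌊148/65⌋ − ⌊148/130⌋ = 54.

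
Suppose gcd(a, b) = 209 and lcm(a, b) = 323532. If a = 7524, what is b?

a·b = gcd·lcm = 209·323532 = 67618188, so b = 67618188/7524 = 8987.

8987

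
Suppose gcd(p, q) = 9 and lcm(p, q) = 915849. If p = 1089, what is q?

7569

Using pq = gcd(p,q)·lcm(p,q) = 9·915849 = 8242641, we get q = 8242641/1089 = 7569.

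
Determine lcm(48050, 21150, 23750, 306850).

48050 = 2 · 5² · 31²; 21150 = 2 · 3² · 5² · 47; 23750 = 2 · 5⁴ · 19; 306850 = 2 · 5² · 17 · 19²
lcm takes max exponent of each prime: 2 · 3² · 5⁴ · 17 · 19² · 31² · 47 = 3118386138750

3118386138750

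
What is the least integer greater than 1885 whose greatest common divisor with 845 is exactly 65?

1950

Multiples of 65 above 1885: 65·30, 65·31, … . Need the cofactor coprime to 845/65 = 13.
Checking s = 30, 31, … the first with gcd(s, 13) = 1 is s = 30, giving 1950.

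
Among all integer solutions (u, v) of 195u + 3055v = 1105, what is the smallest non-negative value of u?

gcd(195, 3055) = 65 (Euclid: 3055 = 15·195 + 130; 195 = 1·130 + 65; 130 = 2·65 + 0), and 65 | 1105.
Extended Euclid: 195·(16) + 3055·(-1) = 65. Scale by 17: u₀ = 272.
General solution u = u₀ + 47t; reducing mod 47 gives u = 37 (and v = -2).

37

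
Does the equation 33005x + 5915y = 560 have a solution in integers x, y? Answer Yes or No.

By Bézout, 33005x + 5915y = 560 has integer solutions iff gcd(33005, 5915) | 560.
Euclid: 33005 = 5·5915 + 3430; 5915 = 1·3430 + 2485; 3430 = 1·2485 + 945; 2485 = 2·945 + 595; 945 = 1·595 + 350; 595 = 1·350 + 245; 350 = 1·245 + 105; 245 = 2·105 + 35; 105 = 3·35 + 0. gcd = 35; 560 mod 35 = 0. Yes.

Yes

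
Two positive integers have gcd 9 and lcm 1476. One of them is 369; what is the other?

36

Using mn = gcd(m,n)·lcm(m,n) = 9·1476 = 13284, we get n = 13284/369 = 36.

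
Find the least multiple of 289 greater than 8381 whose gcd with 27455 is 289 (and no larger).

27455 = 289·95. Any k with gcd(k, 27455) = 289 is a multiple of 289, say 289s, with s coprime to 95.
Need s > 8381/289, so s ≥ 30. First s ≥ 30 with gcd(s, 95) = 1 is s = 31. Thus k = 289·31 = 8959.

8959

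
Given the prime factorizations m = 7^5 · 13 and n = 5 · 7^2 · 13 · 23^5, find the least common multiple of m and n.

7031415092065

max exponent per prime: 5 · 7^5 · 13 · 23^5 = 7031415092065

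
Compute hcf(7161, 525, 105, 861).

gcd(7161, 525): 7161 = 13·525 + 336; 525 = 1·336 + 189; 336 = 1·189 + 147; 189 = 1·147 + 42; 147 = 3·42 + 21; 42 = 2·21 + 0 → 21
gcd(21, 105): 105 = 5·21 + 0 → 21
gcd(21, 861): 861 = 41·21 + 0 → 21

21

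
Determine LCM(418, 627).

1254

gcd first: 627 = 1·418 + 209; 418 = 2·209 + 0 → gcd = 209
lcm = 418·627/gcd = 262086/209 = 1254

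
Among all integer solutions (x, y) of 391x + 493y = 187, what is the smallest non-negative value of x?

gcd(391, 493) = 17 (Euclid: 493 = 1·391 + 102; 391 = 3·102 + 85; 102 = 1·85 + 17; 85 = 5·17 + 0), and 17 | 187.
Extended Euclid: 391·(-5) + 493·(4) = 17. Scale by 11: x₀ = -55.
General solution x = x₀ + 29t; reducing mod 29 gives x = 3 (and y = -2).

3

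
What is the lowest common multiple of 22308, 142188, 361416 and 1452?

7961015404056

lcm(22308, 142188) = 22308·142188/gcd = 3171929904/12 = 264327492
lcm(264327492, 361416) = 264327492·361416/gcd = 95532184848672/132 = 723728673096
lcm(723728673096, 1452) = 723728673096·1452/gcd = 1050854033335392/132 = 7961015404056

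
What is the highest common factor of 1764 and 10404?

36

1764 = 2² · 3² · 7²
10404 = 2² · 3² · 17²
Common: 2² · 3² = 36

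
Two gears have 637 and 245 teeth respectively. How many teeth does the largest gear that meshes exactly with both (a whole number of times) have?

Euclid: 637 = 2·245 + 147; 245 = 1·147 + 98; 147 = 1·98 + 49; 98 = 2·49 + 0. Last nonzero remainder: 49.

49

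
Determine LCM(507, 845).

2535

gcd first: 845 = 1·507 + 338; 507 = 1·338 + 169; 338 = 2·169 + 0 → gcd = 169
lcm = 507·845/gcd = 428415/169 = 2535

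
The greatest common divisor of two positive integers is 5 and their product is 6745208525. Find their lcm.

For any two positive integers, gcd × lcm equals their product. Hence lcm = 6745208525 / 5 = 1349041705.

1349041705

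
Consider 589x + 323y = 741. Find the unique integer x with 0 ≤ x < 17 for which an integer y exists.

Reduce mod 323: 589x ≡ 741 (mod 323). With g = gcd(589, 323) = 19 dividing 741, divide through: 31x ≡ 39 (mod 17).
Since gcd(31, 17) = 1, x ≡ 39·(31)⁻¹ ≡ 4 (mod 17). Smallest non-negative: 4.

4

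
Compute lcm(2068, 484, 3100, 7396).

32597315300

2068 = 2² · 11 · 47; 484 = 2² · 11²; 3100 = 2² · 5² · 31; 7396 = 2² · 43²
lcm takes max exponent of each prime: 2² · 5² · 11² · 31 · 43² · 47 = 32597315300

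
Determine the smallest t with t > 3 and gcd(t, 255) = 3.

6

Multiples of 3 above 3: 3·2, 3·3, … . Need the cofactor coprime to 255/3 = 85.
Checking s = 2, 3, … the first with gcd(s, 85) = 1 is s = 2, giving 6.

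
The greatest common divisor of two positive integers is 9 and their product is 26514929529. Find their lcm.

For any two positive integers, gcd × lcm equals their product. Hence lcm = 26514929529 / 9 = 2946103281.

2946103281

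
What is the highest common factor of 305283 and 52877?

121

305283 = 3 · 11² · 29²
52877 = 11² · 19 · 23
Common: 11² = 121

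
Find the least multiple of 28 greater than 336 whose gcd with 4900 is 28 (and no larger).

Multiples of 28 above 336: 28·13, 28·14, … . Need the cofactor coprime to 4900/28 = 175.
Checking s = 13, 14, … the first with gcd(s, 175) = 1 is s = 13, giving 364.

364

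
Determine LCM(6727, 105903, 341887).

4970684494503

6727 = 7 · 31²; 105903 = 3² · 7 · 41²; 341887 = 7 · 13² · 17²
lcm takes max exponent of each prime: 3² · 7 · 13² · 17² · 31² · 41² = 4970684494503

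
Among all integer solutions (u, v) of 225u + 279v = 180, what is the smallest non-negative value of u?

7

Euclid: 279 = 1·225 + 54; 225 = 4·54 + 9; 54 = 6·9 + 0 → gcd = 9; 180 = 9·20.
Back-substitution yields 225·(5) + 279·(-4) = 9, so one solution is u = 5·20 = 100, v = -4·20 = -80.
Solutions in u differ by 279/9 = 31; the one in [0, 31) is 100 mod 31 = 7.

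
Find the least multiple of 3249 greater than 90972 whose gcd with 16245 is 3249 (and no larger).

94221

Multiples of 3249 above 90972: 3249·29, 3249·30, … . Need the cofactor coprime to 16245/3249 = 5.
Checking s = 29, 30, … the first with gcd(s, 5) = 1 is s = 29, giving 94221.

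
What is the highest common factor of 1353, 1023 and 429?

gcd(1353, 1023): 1353 = 1·1023 + 330; 1023 = 3·330 + 33; 330 = 10·33 + 0 → 33
gcd(33, 429): 429 = 13·33 + 0 → 33

33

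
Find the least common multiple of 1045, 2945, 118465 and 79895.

1045 = 5 · 11 · 19; 2945 = 5 · 19 · 31; 118465 = 5 · 19 · 29 · 43; 79895 = 5 · 19 · 29²
lcm takes max exponent of each prime: 5 · 11 · 19 · 29² · 31 · 43 = 1171500385

1171500385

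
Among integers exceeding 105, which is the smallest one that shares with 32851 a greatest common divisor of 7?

Multiples of 7 above 105: 7·16, 7·17, … . Need the cofactor coprime to 32851/7 = 4693.
Checking s = 16, 17, … the first with gcd(s, 4693) = 1 is s = 16, giving 112.

112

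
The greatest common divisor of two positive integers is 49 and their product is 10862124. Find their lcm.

For any two positive integers, gcd × lcm equals their product. Hence lcm = 10862124 / 49 = 221676.

221676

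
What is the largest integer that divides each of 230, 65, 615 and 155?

5

gcd(230, 65): 230 = 3·65 + 35; 65 = 1·35 + 30; 35 = 1·30 + 5; 30 = 6·5 + 0 → 5
gcd(5, 615): 615 = 123·5 + 0 → 5
gcd(5, 155): 155 = 31·5 + 0 → 5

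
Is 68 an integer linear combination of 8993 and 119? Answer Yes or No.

gcd(8993, 119): 8993 = 75·119 + 68; 119 = 1·68 + 51; 68 = 1·51 + 17; 51 = 3·17 + 0 → 17
17 divides 68, so a solution exists.

Yes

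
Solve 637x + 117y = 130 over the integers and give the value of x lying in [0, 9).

Euclid: 637 = 5·117 + 52; 117 = 2·52 + 13; 52 = 4·13 + 0 → gcd = 13; 130 = 13·10.
Back-substitution yields 637·(-2) + 117·(11) = 13, so one solution is x = -2·10 = -20, y = 11·10 = 110.
Solutions in x differ by 117/13 = 9; the one in [0, 9) is -20 mod 9 = 7.

7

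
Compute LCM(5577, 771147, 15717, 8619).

4470339159

5577 = 3 · 11 · 13²; 771147 = 3³ · 13⁴; 15717 = 3 · 13² · 31; 8619 = 3 · 13² · 17
lcm takes max exponent of each prime: 3³ · 11 · 13⁴ · 17 · 31 = 4470339159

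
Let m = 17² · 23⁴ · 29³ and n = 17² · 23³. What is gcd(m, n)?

3516263

min exponent per shared prime: 17² · 23³ = 3516263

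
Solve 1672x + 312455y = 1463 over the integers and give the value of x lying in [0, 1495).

gcd(1672, 312455) = 209 (Euclid: 312455 = 186·1672 + 1463; 1672 = 1·1463 + 209; 1463 = 7·209 + 0), and 209 | 1463.
Extended Euclid: 1672·(187) + 312455·(-1) = 209. Scale by 7: x₀ = 1309.
General solution x = x₀ + 1495t; reducing mod 1495 gives x = 1309 (and y = -7).

1309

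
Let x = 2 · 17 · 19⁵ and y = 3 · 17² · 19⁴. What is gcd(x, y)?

min exponent per shared prime: 17 · 19⁴ = 2215457

2215457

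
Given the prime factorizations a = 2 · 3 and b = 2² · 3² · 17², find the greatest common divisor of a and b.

6

min exponent per shared prime: 2 · 3 = 6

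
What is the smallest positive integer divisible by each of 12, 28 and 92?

12 = 2² · 3; 28 = 2² · 7; 92 = 2² · 23
lcm takes max exponent of each prime: 2² · 3 · 7 · 23 = 1932

1932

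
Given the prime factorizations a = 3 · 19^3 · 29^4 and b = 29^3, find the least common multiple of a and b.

14553721137

max exponent per prime: 3 · 19^3 · 29^4 = 14553721137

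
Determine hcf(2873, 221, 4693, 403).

13

gcd(2873, 221): 2873 = 13·221 + 0 → 221
gcd(221, 4693): 4693 = 21·221 + 52; 221 = 4·52 + 13; 52 = 4·13 + 0 → 13
gcd(13, 403): 403 = 31·13 + 0 → 13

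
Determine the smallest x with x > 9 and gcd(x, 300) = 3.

21

300 = 3·100. Any x with gcd(x, 300) = 3 is a multiple of 3, say 3s, with s coprime to 100.
Need s > 9/3, so s ≥ 4. First s ≥ 4 with gcd(s, 100) = 1 is s = 7. Thus x = 3·7 = 21.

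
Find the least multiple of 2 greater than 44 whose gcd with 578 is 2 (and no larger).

Multiples of 2 above 44: 2·23, 2·24, … . Need the cofactor coprime to 578/2 = 289.
Checking s = 23, 24, … the first with gcd(s, 289) = 1 is s = 23, giving 46.

46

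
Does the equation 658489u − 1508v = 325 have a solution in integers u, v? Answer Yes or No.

Yes

gcd(658489, 1508): 658489 = 436·1508 + 1001; 1508 = 1·1001 + 507; 1001 = 1·507 + 494; 507 = 1·494 + 13; 494 = 38·13 + 0 → 13
13 divides 325, so a solution exists.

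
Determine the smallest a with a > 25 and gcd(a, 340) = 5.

340 = 5·68. Any a with gcd(a, 340) = 5 is a multiple of 5, say 5s, with s coprime to 68.
Need s > 25/5, so s ≥ 6. First s ≥ 6 with gcd(s, 68) = 1 is s = 7. Thus a = 5·7 = 35.

35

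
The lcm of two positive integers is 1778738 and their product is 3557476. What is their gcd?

2

From gcd × lcm = mn: gcd = 3557476 / 1778738 = 2.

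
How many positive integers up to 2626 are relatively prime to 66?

796

Prime factors of 66: 2, 3, 11. Count integers ≤ 2626 divisible by none of them.
By inclusion–exclusion: 2626 − ⌊2626/2⌋ − ⌊2626/3⌋ − ⌊2626/11⌋ + ⌊2626/6⌋ + ⌊2626/22⌋ + ⌊2626/33⌋ − ⌊2626/66⌋ = 796.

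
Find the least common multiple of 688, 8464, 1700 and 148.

688 = 2⁴ · 43; 8464 = 2⁴ · 23²; 1700 = 2² · 5² · 17; 148 = 2² · 37
lcm takes max exponent of each prime: 2⁴ · 5² · 17 · 23² · 37 · 43 = 5723145200

5723145200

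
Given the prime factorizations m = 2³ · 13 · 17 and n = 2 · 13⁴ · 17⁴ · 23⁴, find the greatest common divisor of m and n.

min exponent per shared prime: 2 · 13 · 17 = 442

442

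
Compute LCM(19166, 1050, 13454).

19166 = 2 · 7 · 37²; 1050 = 2 · 3 · 5² · 7; 13454 = 2 · 7 · 31²
lcm takes max exponent of each prime: 2 · 3 · 5² · 7 · 31² · 37² = 1381389450

1381389450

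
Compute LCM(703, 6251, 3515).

1156435

703 = 19 · 37; 6251 = 7 · 19 · 47; 3515 = 5 · 19 · 37
lcm takes max exponent of each prime: 5 · 7 · 19 · 37 · 47 = 1156435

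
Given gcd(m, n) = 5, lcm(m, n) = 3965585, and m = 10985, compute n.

1805

m·n = gcd·lcm = 5·3965585 = 19827925, so n = 19827925/10985 = 1805.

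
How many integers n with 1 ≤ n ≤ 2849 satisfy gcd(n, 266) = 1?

1157

Prime factors of 266: 2, 7, 19. Count integers ≤ 2849 divisible by none of them.
By inclusion–exclusion: 2849 − ⌊2849/2⌋ − ⌊2849/7⌋ − ⌊2849/19⌋ + ⌊2849/14⌋ + ⌊2849/38⌋ + ⌊2849/133⌋ − ⌊2849/266⌋ = 1157.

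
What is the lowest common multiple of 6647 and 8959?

6647 = 17² · 23; 8959 = 17² · 31
max exponents: 17² · 23 · 31 = 206057

206057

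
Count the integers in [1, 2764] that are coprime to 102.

867

Prime factors of 102: 2, 3, 17. Count integers ≤ 2764 divisible by none of them.
By inclusion–exclusion: 2764 − ⌊2764/2⌋ − ⌊2764/3⌋ − ⌊2764/17⌋ + ⌊2764/6⌋ + ⌊2764/34⌋ + ⌊2764/51⌋ − ⌊2764/102⌋ = 867.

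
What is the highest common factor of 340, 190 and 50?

10

340 = 2² · 5 · 17; 190 = 2 · 5 · 19; 50 = 2 · 5²
gcd takes min exponent of each prime: 2 · 5 = 10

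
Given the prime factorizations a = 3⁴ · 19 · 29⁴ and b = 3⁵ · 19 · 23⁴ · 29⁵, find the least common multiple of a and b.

26500935685225653

max exponent per prime: 3⁵ · 19 · 23⁴ · 29⁵ = 26500935685225653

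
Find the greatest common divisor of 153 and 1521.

9

153 = 3² · 17
1521 = 3² · 13²
Common: 3² = 9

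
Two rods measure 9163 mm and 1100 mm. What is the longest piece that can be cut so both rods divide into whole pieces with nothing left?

9163 = 7² · 11 · 17
1100 = 2² · 5² · 11
Common: 11 = 11

11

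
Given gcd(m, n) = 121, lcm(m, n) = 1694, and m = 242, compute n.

847

m·n = gcd·lcm = 121·1694 = 204974, so n = 204974/242 = 847.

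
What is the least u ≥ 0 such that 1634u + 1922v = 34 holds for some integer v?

754

Euclid: 1922 = 1·1634 + 288; 1634 = 5·288 + 194; 288 = 1·194 + 94; 194 = 2·94 + 6; 94 = 15·6 + 4; 6 = 1·4 + 2; 4 = 2·2 + 0 → gcd = 2; 34 = 2·17.
Back-substitution yields 1634·(327) + 1922·(-278) = 2, so one solution is u = 327·17 = 5559, v = -278·17 = -4726.
Solutions in u differ by 1922/2 = 961; the one in [0, 961) is 5559 mod 961 = 754.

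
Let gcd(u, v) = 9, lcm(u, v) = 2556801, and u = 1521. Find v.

Using uv = gcd(u,v)·lcm(u,v) = 9·2556801 = 23011209, we get v = 23011209/1521 = 15129.

15129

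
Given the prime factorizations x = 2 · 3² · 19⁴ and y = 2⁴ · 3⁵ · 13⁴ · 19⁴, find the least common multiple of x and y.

max exponent per prime: 2⁴ · 3⁵ · 13⁴ · 19⁴ = 14471517338928

14471517338928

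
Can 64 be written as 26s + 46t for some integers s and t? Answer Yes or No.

Yes

By Bézout, 26s + 46t = 64 has integer solutions iff gcd(26, 46) | 64.
Euclid: 46 = 1·26 + 20; 26 = 1·20 + 6; 20 = 3·6 + 2; 6 = 3·2 + 0. gcd = 2; 64 mod 2 = 0. Yes.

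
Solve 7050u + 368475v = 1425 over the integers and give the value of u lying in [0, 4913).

157

Euclid: 368475 = 52·7050 + 1875; 7050 = 3·1875 + 1425; 1875 = 1·1425 + 450; 1425 = 3·450 + 75; 450 = 6·75 + 0 → gcd = 75; 1425 = 75·19.
Back-substitution yields 7050·(784) + 368475·(-15) = 75, so one solution is u = 784·19 = 14896, v = -15·19 = -285.
Solutions in u differ by 368475/75 = 4913; the one in [0, 4913) is 14896 mod 4913 = 157.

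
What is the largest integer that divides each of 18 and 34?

2

18 = 2 · 3²
34 = 2 · 17
Common: 2 = 2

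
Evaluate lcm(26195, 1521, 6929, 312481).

17872350795

26195 = 5 · 13² · 31; 1521 = 3² · 13²; 6929 = 13² · 41; 312481 = 13² · 43²
lcm takes max exponent of each prime: 3² · 5 · 13² · 31 · 41 · 43² = 17872350795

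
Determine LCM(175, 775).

gcd first: 775 = 4·175 + 75; 175 = 2·75 + 25; 75 = 3·25 + 0 → gcd = 25
lcm = 175·775/gcd = 135625/25 = 5425

5425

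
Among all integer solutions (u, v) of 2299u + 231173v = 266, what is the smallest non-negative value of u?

gcd(2299, 231173) = 19 (Euclid: 231173 = 100·2299 + 1273; 2299 = 1·1273 + 1026; 1273 = 1·1026 + 247; 1026 = 4·247 + 38; 247 = 6·38 + 19; 38 = 2·19 + 0), and 19 | 266.
Extended Euclid: 2299·(-5631) + 231173·(56) = 19. Scale by 14: u₀ = -78834.
General solution u = u₀ + 12167t; reducing mod 12167 gives u = 6335 (and v = -63).

6335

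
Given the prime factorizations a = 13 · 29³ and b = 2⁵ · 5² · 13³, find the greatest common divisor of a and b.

min exponent per shared prime: 13 = 13

13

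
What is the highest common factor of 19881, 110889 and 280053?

19881 = 3² · 47²; 110889 = 3⁴ · 37²; 280053 = 3² · 29² · 37
gcd takes min exponent of each prime: 3² = 9

9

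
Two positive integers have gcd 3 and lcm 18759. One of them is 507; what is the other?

111

Using mn = gcd(m,n)·lcm(m,n) = 3·18759 = 56277, we get n = 56277/507 = 111.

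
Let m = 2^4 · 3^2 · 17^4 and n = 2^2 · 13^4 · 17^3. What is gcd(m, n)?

min exponent per shared prime: 2^2 · 17^3 = 19652

19652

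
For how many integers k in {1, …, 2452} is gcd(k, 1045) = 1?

Prime factors of 1045: 5, 11, 19. Count integers ≤ 2452 divisible by none of them.
By inclusion–exclusion: 2452 − ⌊2452/5⌋ − ⌊2452/11⌋ − ⌊2452/19⌋ + ⌊2452/55⌋ + ⌊2452/95⌋ + ⌊2452/209⌋ − ⌊2452/1045⌋ = 1689.

1689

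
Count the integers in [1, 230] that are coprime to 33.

33 = 3·11. Inclusion–exclusion on these primes:
230 − ⌊230/3⌋ − ⌊230/11⌋ + ⌊230/33⌋ = 140

140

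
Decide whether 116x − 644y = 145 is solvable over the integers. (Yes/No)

No

By Bézout, 116x − 644y = 145 has integer solutions iff gcd(116, 644) | 145.
Euclid: 644 = 5·116 + 64; 116 = 1·64 + 52; 64 = 1·52 + 12; 52 = 4·12 + 4; 12 = 3·4 + 0. gcd = 4; 145 mod 4 = 1. No.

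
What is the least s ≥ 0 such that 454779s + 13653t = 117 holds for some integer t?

907

Euclid: 454779 = 33·13653 + 4230; 13653 = 3·4230 + 963; 4230 = 4·963 + 378; 963 = 2·378 + 207; 378 = 1·207 + 171; 207 = 1·171 + 36; 171 = 4·36 + 27; 36 = 1·27 + 9; 27 = 3·9 + 0 → gcd = 9; 117 = 9·13.
Back-substitution yields 454779·(-397) + 13653·(13224) = 9, so one solution is s = -397·13 = -5161, t = 13224·13 = 171912.
Solutions in s differ by 13653/9 = 1517; the one in [0, 1517) is -5161 mod 1517 = 907.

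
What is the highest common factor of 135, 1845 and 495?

135 = 3³ · 5; 1845 = 3² · 5 · 41; 495 = 3² · 5 · 11
gcd takes min exponent of each prime: 3² · 5 = 45

45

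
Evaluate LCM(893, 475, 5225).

245575

893 = 19 · 47; 475 = 5² · 19; 5225 = 5² · 11 · 19
lcm takes max exponent of each prime: 5² · 11 · 19 · 47 = 245575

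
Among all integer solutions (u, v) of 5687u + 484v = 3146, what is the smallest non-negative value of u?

gcd(5687, 484) = 121 (Euclid: 5687 = 11·484 + 363; 484 = 1·363 + 121; 363 = 3·121 + 0), and 121 | 3146.
Extended Euclid: 5687·(-1) + 484·(12) = 121. Scale by 26: u₀ = -26.
General solution u = u₀ + 4t; reducing mod 4 gives u = 2 (and v = -17).

2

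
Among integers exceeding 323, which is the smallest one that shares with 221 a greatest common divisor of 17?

340

Multiples of 17 above 323: 17·20, 17·21, … . Need the cofactor coprime to 221/17 = 13.
Checking s = 20, 21, … the first with gcd(s, 13) = 1 is s = 20, giving 340.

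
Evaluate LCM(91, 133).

1729

gcd first: 133 = 1·91 + 42; 91 = 2·42 + 7; 42 = 6·7 + 0 → gcd = 7
lcm = 91·133/gcd = 12103/7 = 1729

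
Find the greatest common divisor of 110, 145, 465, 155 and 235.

110 = 2 · 5 · 11; 145 = 5 · 29; 465 = 3 · 5 · 31; 155 = 5 · 31; 235 = 5 · 47
gcd takes min exponent of each prime: 5 = 5

5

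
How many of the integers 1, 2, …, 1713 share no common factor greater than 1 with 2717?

1362

2717 = 11·13·19. Inclusion–exclusion on these primes:
1713 − ⌊1713/11⌋ − ⌊1713/13⌋ − ⌊1713/19⌋ + ⌊1713/143⌋ + ⌊1713/209⌋ + ⌊1713/247⌋ − ⌊1713/2717⌋ = 1362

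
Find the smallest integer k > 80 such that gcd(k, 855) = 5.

85

855 = 5·171. Any k with gcd(k, 855) = 5 is a multiple of 5, say 5s, with s coprime to 171.
Need s > 80/5, so s ≥ 17. First s ≥ 17 with gcd(s, 171) = 1 is s = 17. Thus k = 5·17 = 85.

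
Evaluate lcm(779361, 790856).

268100184

gcd first: 790856 = 1·779361 + 11495; 779361 = 67·11495 + 9196; 11495 = 1·9196 + 2299; 9196 = 4·2299 + 0 → gcd = 2299
lcm = 779361·790856/gcd = 616362323016/2299 = 268100184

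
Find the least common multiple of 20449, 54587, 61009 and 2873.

125495513

20449 = 11² · 13²; 54587 = 13² · 17 · 19; 61009 = 13² · 19²; 2873 = 13² · 17
lcm takes max exponent of each prime: 11² · 13² · 17 · 19² = 125495513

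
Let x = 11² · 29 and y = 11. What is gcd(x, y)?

11

min exponent per shared prime: 11 = 11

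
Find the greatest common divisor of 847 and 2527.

Euclid: 2527 = 2·847 + 833; 847 = 1·833 + 14; 833 = 59·14 + 7; 14 = 2·7 + 0. Last nonzero remainder: 7.

7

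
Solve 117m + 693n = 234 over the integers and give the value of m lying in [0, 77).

2

Reduce mod 693: 117m ≡ 234 (mod 693). With g = gcd(117, 693) = 9 dividing 234, divide through: 13m ≡ 26 (mod 77).
Since gcd(13, 77) = 1, m ≡ 26·(13)⁻¹ ≡ 2 (mod 77). Smallest non-negative: 2.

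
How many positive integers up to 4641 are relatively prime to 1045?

1045 = 5·11·19. Inclusion–exclusion on these primes:
4641 − ⌊4641/5⌋ − ⌊4641/11⌋ − ⌊4641/19⌋ + ⌊4641/55⌋ + ⌊4641/95⌋ + ⌊4641/209⌋ − ⌊4641/1045⌋ = 3198

3198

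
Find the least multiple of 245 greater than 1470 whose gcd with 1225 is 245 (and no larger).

1715

1225 = 245·5. Any a with gcd(a, 1225) = 245 is a multiple of 245, say 245s, with s coprime to 5.
Need s > 1470/245, so s ≥ 7. First s ≥ 7 with gcd(s, 5) = 1 is s = 7. Thus a = 245·7 = 1715.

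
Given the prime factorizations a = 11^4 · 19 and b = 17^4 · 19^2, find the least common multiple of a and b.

441441976921

max exponent per prime: 11^4 · 17^4 · 19^2 = 441441976921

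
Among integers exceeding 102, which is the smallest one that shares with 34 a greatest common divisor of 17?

34 = 17·2. Any a with gcd(a, 34) = 17 is a multiple of 17, say 17s, with s coprime to 2.
Need s > 102/17, so s ≥ 7. First s ≥ 7 with gcd(s, 2) = 1 is s = 7. Thus a = 17·7 = 119.

119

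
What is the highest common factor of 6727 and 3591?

7

Euclid: 6727 = 1·3591 + 3136; 3591 = 1·3136 + 455; 3136 = 6·455 + 406; 455 = 1·406 + 49; 406 = 8·49 + 14; 49 = 3·14 + 7; 14 = 2·7 + 0. Last nonzero remainder: 7.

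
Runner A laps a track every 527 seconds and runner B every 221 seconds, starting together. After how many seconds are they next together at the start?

6851

527 = 17 · 31; 221 = 13 · 17
max exponents: 13 · 17 · 31 = 6851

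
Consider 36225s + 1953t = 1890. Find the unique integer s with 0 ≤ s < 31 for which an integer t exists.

20

Reduce mod 1953: 36225s ≡ 1890 (mod 1953). With g = gcd(36225, 1953) = 63 dividing 1890, divide through: 575s ≡ 30 (mod 31).
Since gcd(575, 31) = 1, s ≡ 30·(575)⁻¹ ≡ 20 (mod 31). Smallest non-negative: 20.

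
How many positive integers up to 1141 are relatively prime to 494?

499

Prime factors of 494: 2, 13, 19. Count integers ≤ 1141 divisible by none of them.
By inclusion–exclusion: 1141 − ⌊1141/2⌋ − ⌊1141/13⌋ − ⌊1141/19⌋ + ⌊1141/26⌋ + ⌊1141/38⌋ + ⌊1141/247⌋ − ⌊1141/494⌋ = 499.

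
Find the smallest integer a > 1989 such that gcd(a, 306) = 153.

2295

gcd(a, 306) = 153 forces 153 | a; write a = 153s. Then gcd(153s, 153·2) = 153·gcd(s, 2), so need gcd(s, 2) = 1.
153s > 1989 gives s ≥ 14. The least s ≥ 14 coprime to 2 is 15, so a = 153·15 = 2295.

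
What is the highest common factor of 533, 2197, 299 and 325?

13

533 = 13 · 41; 2197 = 13³; 299 = 13 · 23; 325 = 5² · 13
gcd takes min exponent of each prime: 13 = 13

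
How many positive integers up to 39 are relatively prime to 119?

Prime factors of 119: 7, 17. Count integers ≤ 39 divisible by none of them.
By inclusion–exclusion: 39 − ⌊39/7⌋ − ⌊39/17⌋ + ⌊39/119⌋ = 32.

32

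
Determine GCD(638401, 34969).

289

638401 = 17² · 47²
34969 = 11² · 17²
Common: 17² = 289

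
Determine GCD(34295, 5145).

Euclid: 34295 = 6·5145 + 3425; 5145 = 1·3425 + 1720; 3425 = 1·1720 + 1705; 1720 = 1·1705 + 15; 1705 = 113·15 + 10; 15 = 1·10 + 5; 10 = 2·5 + 0. Last nonzero remainder: 5.

5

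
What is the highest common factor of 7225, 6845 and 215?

gcd(7225, 6845): 7225 = 1·6845 + 380; 6845 = 18·380 + 5; 380 = 76·5 + 0 → 5
gcd(5, 215): 215 = 43·5 + 0 → 5

5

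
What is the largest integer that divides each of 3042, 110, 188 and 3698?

gcd(3042, 110): 3042 = 27·110 + 72; 110 = 1·72 + 38; 72 = 1·38 + 34; 38 = 1·34 + 4; 34 = 8·4 + 2; 4 = 2·2 + 0 → 2
gcd(2, 188): 188 = 94·2 + 0 → 2
gcd(2, 3698): 3698 = 1849·2 + 0 → 2

2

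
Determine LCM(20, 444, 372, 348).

1995780

20 = 2² · 5; 444 = 2² · 3 · 37; 372 = 2² · 3 · 31; 348 = 2² · 3 · 29
lcm takes max exponent of each prime: 2² · 3 · 5 · 29 · 31 · 37 = 1995780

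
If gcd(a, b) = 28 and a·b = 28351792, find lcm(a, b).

Since gcd(a,b)·lcm(a,b) = ab, lcm = 28351792/28 = 1012564.

1012564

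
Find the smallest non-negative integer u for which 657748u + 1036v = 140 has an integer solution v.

8

Euclid: 657748 = 634·1036 + 924; 1036 = 1·924 + 112; 924 = 8·112 + 28; 112 = 4·28 + 0 → gcd = 28; 140 = 28·5.
Back-substitution yields 657748·(9) + 1036·(-5714) = 28, so one solution is u = 9·5 = 45, v = -5714·5 = -28570.
Solutions in u differ by 1036/28 = 37; the one in [0, 37) is 45 mod 37 = 8.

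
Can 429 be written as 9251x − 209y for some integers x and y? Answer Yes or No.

Yes

gcd(9251, 209): 9251 = 44·209 + 55; 209 = 3·55 + 44; 55 = 1·44 + 11; 44 = 4·11 + 0 → 11
11 divides 429, so a solution exists.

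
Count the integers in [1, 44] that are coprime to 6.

15

Prime factors of 6: 2, 3. Count integers ≤ 44 divisible by none of them.
By inclusion–exclusion: 44 − ⌊44/2⌋ − ⌊44/3⌋ + ⌊44/6⌋ = 15.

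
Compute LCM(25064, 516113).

995065864

gcd first: 516113 = 20·25064 + 14833; 25064 = 1·14833 + 10231; 14833 = 1·10231 + 4602; 10231 = 2·4602 + 1027; 4602 = 4·1027 + 494; 1027 = 2·494 + 39; 494 = 12·39 + 26; 39 = 1·26 + 13; 26 = 2·13 + 0 → gcd = 13
lcm = 25064·516113/gcd = 12935856232/13 = 995065864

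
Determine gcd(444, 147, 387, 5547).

3

gcd(444, 147): 444 = 3·147 + 3; 147 = 49·3 + 0 → 3
gcd(3, 387): 387 = 129·3 + 0 → 3
gcd(3, 5547): 5547 = 1849·3 + 0 → 3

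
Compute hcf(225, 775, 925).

25

gcd(225, 775): 775 = 3·225 + 100; 225 = 2·100 + 25; 100 = 4·25 + 0 → 25
gcd(25, 925): 925 = 37·25 + 0 → 25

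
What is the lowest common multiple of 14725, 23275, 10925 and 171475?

14725 = 5² · 19 · 31; 23275 = 5² · 7² · 19; 10925 = 5² · 19 · 23; 171475 = 5² · 19³
lcm takes max exponent of each prime: 5² · 7² · 19³ · 23 · 31 = 5990822075

5990822075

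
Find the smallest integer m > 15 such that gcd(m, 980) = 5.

980 = 5·196. Any m with gcd(m, 980) = 5 is a multiple of 5, say 5s, with s coprime to 196.
Need s > 15/5, so s ≥ 4. First s ≥ 4 with gcd(s, 196) = 1 is s = 5. Thus m = 5·5 = 25.

25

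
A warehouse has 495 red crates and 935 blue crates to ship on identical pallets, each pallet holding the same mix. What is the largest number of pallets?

Euclid: 935 = 1·495 + 440; 495 = 1·440 + 55; 440 = 8·55 + 0. Last nonzero remainder: 55.

55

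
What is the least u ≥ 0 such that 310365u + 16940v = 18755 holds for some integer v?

gcd(310365, 16940) = 605 (Euclid: 310365 = 18·16940 + 5445; 16940 = 3·5445 + 605; 5445 = 9·605 + 0), and 605 | 18755.
Extended Euclid: 310365·(-3) + 16940·(55) = 605. Scale by 31: u₀ = -93.
General solution u = u₀ + 28t; reducing mod 28 gives u = 19 (and v = -347).

19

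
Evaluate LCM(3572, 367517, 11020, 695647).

269117998420

lcm(3572, 367517) = 3572·367517/gcd = 1312770724/19 = 69093196
lcm(69093196, 11020) = 69093196·11020/gcd = 761407019920/2204 = 345465980
lcm(345465980, 695647) = 345465980·695647/gcd = 240322372589060/893 = 269117998420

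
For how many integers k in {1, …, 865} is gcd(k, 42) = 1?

248

42 = 2·3·7. Inclusion–exclusion on these primes:
865 − ⌊865/2⌋ − ⌊865/3⌋ − ⌊865/7⌋ + ⌊865/6⌋ + ⌊865/14⌋ + ⌊865/21⌋ − ⌊865/42⌋ = 248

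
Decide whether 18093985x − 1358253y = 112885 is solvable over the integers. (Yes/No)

By Bézout, 18093985x − 1358253y = 112885 has integer solutions iff gcd(18093985, 1358253) | 112885.
Euclid: 18093985 = 13·1358253 + 436696; 1358253 = 3·436696 + 48165; 436696 = 9·48165 + 3211; 48165 = 15·3211 + 0. gcd = 3211; 112885 mod 3211 = 500. No.

No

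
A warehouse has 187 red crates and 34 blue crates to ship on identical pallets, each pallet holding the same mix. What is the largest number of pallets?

Euclid: 187 = 5·34 + 17; 34 = 2·17 + 0. Last nonzero remainder: 17.

17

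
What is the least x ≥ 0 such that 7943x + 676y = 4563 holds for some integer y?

1

gcd(7943, 676) = 169 (Euclid: 7943 = 11·676 + 507; 676 = 1·507 + 169; 507 = 3·169 + 0), and 169 | 4563.
Extended Euclid: 7943·(-1) + 676·(12) = 169. Scale by 27: x₀ = -27.
General solution x = x₀ + 4t; reducing mod 4 gives x = 1 (and y = -5).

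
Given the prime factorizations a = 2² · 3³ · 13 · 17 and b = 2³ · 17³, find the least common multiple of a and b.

max exponent per prime: 2³ · 3³ · 13 · 17³ = 13795704

13795704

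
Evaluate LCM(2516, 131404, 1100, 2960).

lcm(2516, 131404) = 2516·131404/gcd = 330612464/4 = 82653116
lcm(82653116, 1100) = 82653116·1100/gcd = 90918427600/4 = 22729606900
lcm(22729606900, 2960) = 22729606900·2960/gcd = 67279636424000/740 = 90918427600

90918427600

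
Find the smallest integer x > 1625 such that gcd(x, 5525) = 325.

1950

Multiples of 325 above 1625: 325·6, 325·7, … . Need the cofactor coprime to 5525/325 = 17.
Checking s = 6, 7, … the first with gcd(s, 17) = 1 is s = 6, giving 1950.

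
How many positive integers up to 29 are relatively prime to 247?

247 = 13·19. Inclusion–exclusion on these primes:
29 − ⌊29/13⌋ − ⌊29/19⌋ + ⌊29/247⌋ = 26

26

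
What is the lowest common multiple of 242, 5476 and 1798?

595673804

242 = 2 · 11²; 5476 = 2² · 37²; 1798 = 2 · 29 · 31
lcm takes max exponent of each prime: 2² · 11² · 29 · 31 · 37² = 595673804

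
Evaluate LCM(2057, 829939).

gcd first: 829939 = 403·2057 + 968; 2057 = 2·968 + 121; 968 = 8·121 + 0 → gcd = 121
lcm = 2057·829939/gcd = 1707184523/121 = 14108963

14108963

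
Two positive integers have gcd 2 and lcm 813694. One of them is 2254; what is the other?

722

Using ab = gcd(a,b)·lcm(a,b) = 2·813694 = 1627388, we get b = 1627388/2254 = 722.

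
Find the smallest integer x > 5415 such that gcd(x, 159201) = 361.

Multiples of 361 above 5415: 361·16, 361·17, … . Need the cofactor coprime to 159201/361 = 441.
Checking s = 16, 17, … the first with gcd(s, 441) = 1 is s = 16, giving 5776.

5776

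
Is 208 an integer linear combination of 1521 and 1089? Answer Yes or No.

No

gcd(1521, 1089): 1521 = 1·1089 + 432; 1089 = 2·432 + 225; 432 = 1·225 + 207; 225 = 1·207 + 18; 207 = 11·18 + 9; 18 = 2·9 + 0 → 9
9 does not divide 208, so a solution does not exist.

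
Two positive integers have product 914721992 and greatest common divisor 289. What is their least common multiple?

3165128

Since gcd(m,n)·lcm(m,n) = mn, lcm = 914721992/289 = 3165128.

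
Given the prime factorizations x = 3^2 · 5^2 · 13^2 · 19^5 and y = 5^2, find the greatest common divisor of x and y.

25

min exponent per shared prime: 5^2 = 25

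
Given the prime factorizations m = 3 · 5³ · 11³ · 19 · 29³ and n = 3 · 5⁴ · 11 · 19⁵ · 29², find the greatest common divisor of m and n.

65913375

min exponent per shared prime: 3 · 5³ · 11 · 19 · 29² = 65913375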